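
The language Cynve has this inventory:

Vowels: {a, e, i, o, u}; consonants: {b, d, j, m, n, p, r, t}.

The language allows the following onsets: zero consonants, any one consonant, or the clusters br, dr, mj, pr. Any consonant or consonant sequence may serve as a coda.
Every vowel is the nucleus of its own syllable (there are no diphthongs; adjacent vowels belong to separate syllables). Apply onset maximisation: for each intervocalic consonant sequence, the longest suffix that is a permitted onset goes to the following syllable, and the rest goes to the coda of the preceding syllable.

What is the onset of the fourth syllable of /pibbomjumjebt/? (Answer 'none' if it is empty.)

Vowels present: i, o, u, e; each is a nucleus, giving 4 syllables.
/i…o/ gap (V1→V2): cluster /bb/ — the longest permitted-onset suffix is /b/; onset = /b/, preceding coda = /b/.
/o…u/ gap (V2→V3): /mj/ — entire cluster is a permitted onset → onset /mj/, coda ∅.
/u…e/ gap (V3→V4): /mj/ — entire cluster is a permitted onset → onset /mj/, coda ∅.
So the parse is pib.bo.mju.mjebt.
Syllable 4 is /mjebt/: onset /mj/, nucleus /e/, coda /bt/.

mj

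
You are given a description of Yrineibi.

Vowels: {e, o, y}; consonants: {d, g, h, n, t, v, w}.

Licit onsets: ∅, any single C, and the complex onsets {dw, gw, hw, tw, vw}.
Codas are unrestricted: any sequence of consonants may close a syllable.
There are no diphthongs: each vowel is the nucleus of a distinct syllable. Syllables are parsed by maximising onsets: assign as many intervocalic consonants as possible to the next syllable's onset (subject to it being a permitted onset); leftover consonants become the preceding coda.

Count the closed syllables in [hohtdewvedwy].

The vowels are o, e, e, y — 4 nuclei, so 4 syllables.
V1 /o/ – V2 /e/: /htd/ — longest licit onset from the right is /d/, leaving /ht/ as coda.
V2 /e/ – V3 /e/: /wv/; trying suffixes from longest down, /v/ is the first permitted one, so coda /w/ | onset /v/.
V3 /e/ – V4 /y/: cluster /dw/ — /dw/ is itself a permitted onset, so the whole cluster goes right; preceding coda = ∅.
Result: hoht.dew.ve.dwy.
Classifying each syllable: /hoht/ (closed), /dew/ (closed), /ve/ (open), /dwy/ (open).
Closed syllables: 2.

2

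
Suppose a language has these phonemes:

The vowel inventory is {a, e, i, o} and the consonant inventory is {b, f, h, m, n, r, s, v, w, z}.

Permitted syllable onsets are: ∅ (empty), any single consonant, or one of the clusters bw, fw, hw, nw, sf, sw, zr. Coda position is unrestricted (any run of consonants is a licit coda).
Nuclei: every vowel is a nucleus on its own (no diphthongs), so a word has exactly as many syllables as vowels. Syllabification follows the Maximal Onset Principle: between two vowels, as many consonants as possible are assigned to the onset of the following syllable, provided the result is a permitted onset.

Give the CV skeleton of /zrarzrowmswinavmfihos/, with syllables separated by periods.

CCVC.CCVCC.CCV.CVCC.CV.CVC

Vowels present: a, o, i, a, i, o; each is a nucleus, giving 6 syllables.
V1 /a/ – V2 /o/: /rzr/; trying suffixes from longest down, /zr/ is the first permitted one, so coda /r/ | onset /zr/.
V2 /o/ – V3 /i/: /wmsw/ splits as /wm/ + /sw/ (/sw/ is the longest suffix that is a licit onset).
V3 /i/ – V4 /a/: /n/ is a single consonant, so it becomes the next onset.
V4 /a/ – V5 /i/: /vmf/ — longest licit onset from the right is /f/, leaving /vm/ as coda.
V5 /i/ – V6 /o/: /h/ → onset of the next syllable (single consonants are always licit onsets).
So the parse is zrar.zrowm.swi.navm.fi.hos.
Mapping each syllable to C/V: /zrar/ → CCVC, /zrowm/ → CCVCC, /swi/ → CCV, /navm/ → CVCC, /fi/ → CV, /hos/ → CVC.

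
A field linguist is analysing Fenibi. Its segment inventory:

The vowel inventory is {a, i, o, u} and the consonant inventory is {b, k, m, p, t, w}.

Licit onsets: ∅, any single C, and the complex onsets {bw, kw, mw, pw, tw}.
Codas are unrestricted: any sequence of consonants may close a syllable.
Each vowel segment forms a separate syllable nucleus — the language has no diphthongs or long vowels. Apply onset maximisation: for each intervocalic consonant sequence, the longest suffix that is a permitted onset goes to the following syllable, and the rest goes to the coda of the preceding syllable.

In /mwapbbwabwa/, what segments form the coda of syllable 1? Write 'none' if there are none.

Nuclei (vowels): a, a, a → 3 syllables.
/a…a/ gap (V1→V2): cluster /pbbw/ — the longest permitted-onset suffix is /bw/; onset = /bw/, preceding coda = /pb/.
/a…a/ gap (V2→V3): cluster /bw/ — /bw/ is itself a permitted onset, so the whole cluster goes right; preceding coda = ∅.
So the parse is mwapb.bwa.bwa.
Syllable 1 is /mwapb/: onset /mw/, nucleus /a/, coda /pb/.

pb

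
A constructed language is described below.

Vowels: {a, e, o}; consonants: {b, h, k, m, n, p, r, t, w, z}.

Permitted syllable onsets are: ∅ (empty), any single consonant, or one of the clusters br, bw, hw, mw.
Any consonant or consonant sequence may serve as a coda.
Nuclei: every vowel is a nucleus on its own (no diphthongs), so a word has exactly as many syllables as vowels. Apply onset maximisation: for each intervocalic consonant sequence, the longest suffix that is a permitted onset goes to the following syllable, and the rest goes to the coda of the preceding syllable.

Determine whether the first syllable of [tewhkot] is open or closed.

closed

Nuclei (vowels): e, o → 2 syllables.
Between /e/ (V1) and /o/ (V2): cluster /whk/ — the longest permitted-onset suffix is /k/; onset = /k/, preceding coda = /wh/.
So the parse is tewh.kot.
Syllable 1 is /tewh/ with coda /wh/, so it is closed.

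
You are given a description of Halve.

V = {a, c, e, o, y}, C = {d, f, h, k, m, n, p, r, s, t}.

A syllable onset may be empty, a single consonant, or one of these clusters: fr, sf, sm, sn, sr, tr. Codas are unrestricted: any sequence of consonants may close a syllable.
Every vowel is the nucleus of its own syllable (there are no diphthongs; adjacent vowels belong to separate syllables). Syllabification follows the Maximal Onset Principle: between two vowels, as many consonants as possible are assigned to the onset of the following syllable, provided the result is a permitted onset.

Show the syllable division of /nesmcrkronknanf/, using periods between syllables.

Nuclei (vowels): e, c, o, a → 4 syllables.
/e…c/ gap (V1→V2): /sm/ is a licit onset in full, so it all attaches to the next syllable.
/c…o/ gap (V2→V3): /rkr/ — longest licit onset from the right is /r/, leaving /rk/ as coda.
/o…a/ gap (V3→V4): cluster /nkn/ — the longest permitted-onset suffix is /n/; onset = /n/, preceding coda = /nk/.

ne.smcrk.ronk.nanf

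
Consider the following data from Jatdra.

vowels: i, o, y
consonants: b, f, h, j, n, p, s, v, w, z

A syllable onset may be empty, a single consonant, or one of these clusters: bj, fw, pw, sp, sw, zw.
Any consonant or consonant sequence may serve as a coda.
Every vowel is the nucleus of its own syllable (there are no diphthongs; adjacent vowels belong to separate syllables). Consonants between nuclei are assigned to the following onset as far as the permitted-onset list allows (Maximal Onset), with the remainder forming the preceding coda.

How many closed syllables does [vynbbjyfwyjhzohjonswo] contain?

The vowels are y, y, y, o, o, o — 6 nuclei, so 6 syllables.
σ1/σ2 boundary: /nbbj/; trying suffixes from longest down, /bj/ is the first permitted one, so coda /nb/ | onset /bj/.
σ2/σ3 boundary: /fw/ is a licit onset in full, so it all attaches to the next syllable.
σ3/σ4 boundary: /jhz/; trying suffixes from longest down, /z/ is the first permitted one, so coda /jh/ | onset /z/.
σ4/σ5 boundary: /hj/ splits as /h/ + /j/ (/j/ is the longest suffix that is a licit onset).
σ5/σ6 boundary: /nsw/; trying suffixes from longest down, /sw/ is the first permitted one, so coda /n/ | onset /sw/.
So the parse is vynb.bjy.fwyjh.zoh.jon.swo.
Classifying each syllable: /vynb/ (closed), /bjy/ (open), /fwyjh/ (closed), /zoh/ (closed), /jon/ (closed), /swo/ (open).
Closed syllables: 4.

4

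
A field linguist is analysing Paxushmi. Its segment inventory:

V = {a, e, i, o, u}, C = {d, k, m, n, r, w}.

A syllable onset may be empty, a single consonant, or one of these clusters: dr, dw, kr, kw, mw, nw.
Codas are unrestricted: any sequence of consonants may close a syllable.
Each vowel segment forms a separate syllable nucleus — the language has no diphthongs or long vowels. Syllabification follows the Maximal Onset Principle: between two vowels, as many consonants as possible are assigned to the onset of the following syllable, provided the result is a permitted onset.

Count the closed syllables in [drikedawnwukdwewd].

3

Vowels present: i, e, a, u, e; each is a nucleus, giving 5 syllables.
V1 /i/ – V2 /e/: /k/ → onset of the next syllable (single consonants are always licit onsets).
V2 /e/ – V3 /a/: /d/ → onset of the next syllable (single consonants are always licit onsets).
V3 /a/ – V4 /u/: /wnw/ splits as /w/ + /nw/ (/nw/ is the longest suffix that is a licit onset).
V4 /u/ – V5 /e/: cluster /kdw/ — the longest permitted-onset suffix is /dw/; onset = /dw/, preceding coda = /k/.
Putting it together: dri.ke.daw.nwuk.dwewd.
Classifying each syllable: /dri/ (open), /ke/ (open), /daw/ (closed), /nwuk/ (closed), /dwewd/ (closed).
Closed syllables: 3.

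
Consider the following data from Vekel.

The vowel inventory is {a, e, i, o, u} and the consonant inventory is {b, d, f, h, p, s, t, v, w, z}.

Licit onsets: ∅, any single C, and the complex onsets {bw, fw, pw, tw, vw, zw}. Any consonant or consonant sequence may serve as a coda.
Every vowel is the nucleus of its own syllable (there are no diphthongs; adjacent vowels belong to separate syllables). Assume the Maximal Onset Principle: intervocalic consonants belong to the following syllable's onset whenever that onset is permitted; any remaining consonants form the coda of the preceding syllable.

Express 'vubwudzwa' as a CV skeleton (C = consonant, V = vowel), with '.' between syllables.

Vowels present: u, u, a; each is a nucleus, giving 3 syllables.
σ1/σ2 boundary: cluster /bw/ — /bw/ is itself a permitted onset, so the whole cluster goes right; preceding coda = ∅.
σ2/σ3 boundary: /dzw/ — longest licit onset from the right is /zw/, leaving /d/ as coda.
Result: vu.bwud.zwa.
Mapping each syllable to C/V: /vu/ → CV, /bwud/ → CCVC, /zwa/ → CCV.

CV.CCVC.CCV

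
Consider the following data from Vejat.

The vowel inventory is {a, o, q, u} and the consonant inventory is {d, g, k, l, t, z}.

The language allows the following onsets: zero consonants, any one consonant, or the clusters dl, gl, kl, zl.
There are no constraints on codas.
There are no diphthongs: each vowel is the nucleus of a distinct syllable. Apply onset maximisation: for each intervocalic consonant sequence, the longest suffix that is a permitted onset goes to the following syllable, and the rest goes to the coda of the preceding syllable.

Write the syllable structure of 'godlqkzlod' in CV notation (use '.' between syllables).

Nuclei (vowels): o, q, o → 3 syllables.
Between /o/ (V1) and /q/ (V2): /dl/ is a licit onset in full, so it all attaches to the next syllable.
Between /q/ (V2) and /o/ (V3): cluster /kzl/ — the longest permitted-onset suffix is /zl/; onset = /zl/, preceding coda = /k/.
Result: go.dlqk.zlod.
Mapping each syllable to C/V: /go/ → CV, /dlqk/ → CCVC, /zlod/ → CCVC.

CV.CCVC.CCVC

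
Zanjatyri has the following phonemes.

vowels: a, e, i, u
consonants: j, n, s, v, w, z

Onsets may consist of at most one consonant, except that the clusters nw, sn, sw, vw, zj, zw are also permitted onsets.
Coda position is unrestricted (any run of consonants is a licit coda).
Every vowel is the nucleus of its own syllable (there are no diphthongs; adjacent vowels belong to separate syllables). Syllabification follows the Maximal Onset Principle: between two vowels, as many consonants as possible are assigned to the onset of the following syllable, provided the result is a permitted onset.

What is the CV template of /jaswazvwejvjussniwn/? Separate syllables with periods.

CV.CCVC.CCVCC.CVC.CCVCC

Nuclei (vowels): a, a, e, u, i → 5 syllables.
Between /a/ (V1) and /a/ (V2): /sw/ is a licit onset in full, so it all attaches to the next syllable.
Between /a/ (V2) and /e/ (V3): /zvw/ splits as /z/ + /vw/ (/vw/ is the longest suffix that is a licit onset).
Between /e/ (V3) and /u/ (V4): /jvj/; trying suffixes from longest down, /j/ is the first permitted one, so coda /jv/ | onset /j/.
Between /u/ (V4) and /i/ (V5): /ssn/ splits as /s/ + /sn/ (/sn/ is the longest suffix that is a licit onset).
Putting it together: ja.swaz.vwejv.jus.sniwn.
Mapping each syllable to C/V: /ja/ → CV, /swaz/ → CCVC, /vwejv/ → CCVCC, /jus/ → CVC, /sniwn/ → CCVCC.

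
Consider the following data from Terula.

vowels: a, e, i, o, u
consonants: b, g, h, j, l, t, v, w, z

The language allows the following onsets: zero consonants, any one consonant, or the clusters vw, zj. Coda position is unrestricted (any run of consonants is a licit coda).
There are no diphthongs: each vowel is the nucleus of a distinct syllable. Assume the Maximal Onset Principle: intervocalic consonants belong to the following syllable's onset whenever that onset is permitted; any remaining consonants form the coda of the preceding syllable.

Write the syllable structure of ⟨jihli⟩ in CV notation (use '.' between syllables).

Vowels present: i, i; each is a nucleus, giving 2 syllables.
V1 /i/ – V2 /i/: cluster /hl/ — the longest permitted-onset suffix is /l/; onset = /l/, preceding coda = /h/.
Putting it together: jih.li.
Mapping each syllable to C/V: /jih/ → CVC, /li/ → CV.

CVC.CV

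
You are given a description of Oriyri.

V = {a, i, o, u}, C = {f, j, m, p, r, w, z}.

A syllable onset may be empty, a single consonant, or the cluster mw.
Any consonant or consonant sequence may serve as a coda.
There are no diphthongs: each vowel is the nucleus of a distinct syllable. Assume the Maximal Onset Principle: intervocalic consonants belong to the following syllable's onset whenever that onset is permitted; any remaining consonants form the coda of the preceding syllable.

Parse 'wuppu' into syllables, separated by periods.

Nuclei (vowels): u, u → 2 syllables.
V1 /u/ – V2 /u/: cluster /pp/ — the longest permitted-onset suffix is /p/; onset = /p/, preceding coda = /p/.

wup.pu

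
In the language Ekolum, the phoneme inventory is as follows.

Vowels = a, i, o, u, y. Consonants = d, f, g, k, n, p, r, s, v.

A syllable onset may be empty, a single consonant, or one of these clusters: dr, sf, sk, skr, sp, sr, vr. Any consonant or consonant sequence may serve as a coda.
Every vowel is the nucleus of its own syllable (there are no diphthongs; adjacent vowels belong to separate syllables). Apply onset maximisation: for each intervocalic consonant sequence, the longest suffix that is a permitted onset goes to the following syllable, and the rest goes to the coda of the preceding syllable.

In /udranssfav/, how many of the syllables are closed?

The vowels are u, a, a — 3 nuclei, so 3 syllables.
/u…a/ gap (V1→V2): /dr/ is a licit onset in full, so it all attaches to the next syllable.
/a…a/ gap (V2→V3): /nssf/; trying suffixes from longest down, /sf/ is the first permitted one, so coda /ns/ | onset /sf/.
Syllabification: u.drans.sfav.
Classifying each syllable: /u/ (open), /drans/ (closed), /sfav/ (closed).
Closed syllables: 2.

2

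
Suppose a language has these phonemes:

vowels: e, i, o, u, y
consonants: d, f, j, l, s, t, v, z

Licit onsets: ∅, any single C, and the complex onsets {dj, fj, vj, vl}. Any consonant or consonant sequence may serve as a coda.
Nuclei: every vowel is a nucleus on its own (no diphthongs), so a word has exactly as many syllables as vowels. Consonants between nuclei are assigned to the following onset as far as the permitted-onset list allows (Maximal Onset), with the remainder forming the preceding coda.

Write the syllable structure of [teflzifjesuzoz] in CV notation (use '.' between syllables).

The vowels are e, i, e, u, o — 5 nuclei, so 5 syllables.
V1 /e/ – V2 /i/: /flz/ — longest licit onset from the right is /z/, leaving /fl/ as coda.
V2 /i/ – V3 /e/: /fj/ — entire cluster is a permitted onset → onset /fj/, coda ∅.
V3 /e/ – V4 /u/: just /s/ — single C goes to the following onset.
V4 /u/ – V5 /o/: just /z/ — single C goes to the following onset.
So the parse is tefl.zi.fje.su.zoz.
Mapping each syllable to C/V: /tefl/ → CVCC, /zi/ → CV, /fje/ → CCV, /su/ → CV, /zoz/ → CVC.

CVCC.CV.CCV.CV.CVC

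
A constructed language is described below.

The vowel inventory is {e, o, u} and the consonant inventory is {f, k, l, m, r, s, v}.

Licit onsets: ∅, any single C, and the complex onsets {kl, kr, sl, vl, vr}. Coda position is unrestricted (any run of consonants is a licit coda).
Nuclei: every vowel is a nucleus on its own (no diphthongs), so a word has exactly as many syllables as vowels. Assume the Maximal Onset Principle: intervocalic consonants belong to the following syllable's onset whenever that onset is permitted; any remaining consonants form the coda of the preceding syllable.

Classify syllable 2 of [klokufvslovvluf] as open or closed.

closed

Nuclei (vowels): o, u, o, u → 4 syllables.
V1 /o/ – V2 /u/: /k/ → onset of the next syllable (single consonants are always licit onsets).
V2 /u/ – V3 /o/: /fvsl/; trying suffixes from longest down, /sl/ is the first permitted one, so coda /fv/ | onset /sl/.
V3 /o/ – V4 /u/: /vvl/; trying suffixes from longest down, /vl/ is the first permitted one, so coda /v/ | onset /vl/.
Putting it together: klo.kufv.slov.vluf.
Syllable 2 is /kufv/ with coda /fv/, so it is closed.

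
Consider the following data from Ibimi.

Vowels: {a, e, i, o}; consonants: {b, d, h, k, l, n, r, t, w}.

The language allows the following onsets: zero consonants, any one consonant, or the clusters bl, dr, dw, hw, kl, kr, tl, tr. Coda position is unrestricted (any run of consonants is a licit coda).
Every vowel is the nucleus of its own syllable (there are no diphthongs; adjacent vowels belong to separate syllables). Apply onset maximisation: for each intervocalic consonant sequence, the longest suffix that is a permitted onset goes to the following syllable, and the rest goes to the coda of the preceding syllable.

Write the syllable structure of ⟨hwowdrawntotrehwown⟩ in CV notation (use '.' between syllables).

Vowels present: o, a, o, e, o; each is a nucleus, giving 5 syllables.
/o…a/ gap (V1→V2): /wdr/ splits as /w/ + /dr/ (/dr/ is the longest suffix that is a licit onset).
/a…o/ gap (V2→V3): /wnt/ splits as /wn/ + /t/ (/t/ is the longest suffix that is a licit onset).
/o…e/ gap (V3→V4): cluster /tr/ — /tr/ is itself a permitted onset, so the whole cluster goes right; preceding coda = ∅.
/e…o/ gap (V4→V5): /hw/ is a licit onset in full, so it all attaches to the next syllable.
So the parse is hwow.drawn.to.tre.hwown.
Mapping each syllable to C/V: /hwow/ → CCVC, /drawn/ → CCVCC, /to/ → CV, /tre/ → CCV, /hwown/ → CCVCC.

CCVC.CCVCC.CV.CCV.CCVCC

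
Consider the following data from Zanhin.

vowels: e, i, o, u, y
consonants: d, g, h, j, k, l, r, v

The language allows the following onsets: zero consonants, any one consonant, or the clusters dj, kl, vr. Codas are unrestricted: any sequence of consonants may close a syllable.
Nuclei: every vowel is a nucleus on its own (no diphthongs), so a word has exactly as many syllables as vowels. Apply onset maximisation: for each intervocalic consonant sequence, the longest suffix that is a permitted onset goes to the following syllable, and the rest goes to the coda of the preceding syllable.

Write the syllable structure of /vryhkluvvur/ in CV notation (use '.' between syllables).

CCVC.CCVC.CVC

Nuclei (vowels): y, u, u → 3 syllables.
σ1/σ2 boundary: /hkl/; trying suffixes from longest down, /kl/ is the first permitted one, so coda /h/ | onset /kl/.
σ2/σ3 boundary: /vv/ splits as /v/ + /v/ (/v/ is the longest suffix that is a licit onset).
Syllabification: vryh.kluv.vur.
Mapping each syllable to C/V: /vryh/ → CCVC, /kluv/ → CCVC, /vur/ → CVC.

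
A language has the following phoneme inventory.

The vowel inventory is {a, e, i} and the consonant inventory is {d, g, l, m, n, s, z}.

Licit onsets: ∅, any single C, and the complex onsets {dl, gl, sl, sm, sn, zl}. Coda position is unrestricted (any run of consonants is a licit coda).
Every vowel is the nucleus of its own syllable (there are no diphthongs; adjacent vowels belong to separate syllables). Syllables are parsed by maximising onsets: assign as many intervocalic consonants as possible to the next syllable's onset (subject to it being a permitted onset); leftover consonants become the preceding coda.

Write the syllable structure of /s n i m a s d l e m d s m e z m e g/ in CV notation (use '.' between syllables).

CCV.CVC.CCVCC.CCVC.CVC

Nuclei (vowels): i, a, e, e, e → 5 syllables.
/i…a/ gap (V1→V2): just /m/ — single C goes to the following onset.
/a…e/ gap (V2→V3): /sdl/ splits as /s/ + /dl/ (/dl/ is the longest suffix that is a licit onset).
/e…e/ gap (V3→V4): /mdsm/ — longest licit onset from the right is /sm/, leaving /md/ as coda.
/e…e/ gap (V4→V5): cluster /zm/ — the longest permitted-onset suffix is /m/; onset = /m/, preceding coda = /z/.
So the parse is sni.mas.dlemd.smez.meg.
Mapping each syllable to C/V: /sni/ → CCV, /mas/ → CVC, /dlemd/ → CCVCC, /smez/ → CCVC, /meg/ → CVC.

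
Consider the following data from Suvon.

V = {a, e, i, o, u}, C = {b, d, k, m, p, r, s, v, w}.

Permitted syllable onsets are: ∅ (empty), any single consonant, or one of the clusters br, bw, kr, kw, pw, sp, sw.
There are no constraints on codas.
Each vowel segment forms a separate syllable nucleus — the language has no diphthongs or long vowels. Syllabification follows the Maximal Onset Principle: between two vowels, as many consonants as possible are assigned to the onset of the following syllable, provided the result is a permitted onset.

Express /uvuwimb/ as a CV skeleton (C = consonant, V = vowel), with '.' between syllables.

Vowels present: u, u, i; each is a nucleus, giving 3 syllables.
Between /u/ (V1) and /u/ (V2): /v/ → onset of the next syllable (single consonants are always licit onsets).
Between /u/ (V2) and /i/ (V3): /w/ → onset of the next syllable (single consonants are always licit onsets).
Result: u.vu.wimb.
Mapping each syllable to C/V: /u/ → V, /vu/ → CV, /wimb/ → CVCC.

V.CV.CVCC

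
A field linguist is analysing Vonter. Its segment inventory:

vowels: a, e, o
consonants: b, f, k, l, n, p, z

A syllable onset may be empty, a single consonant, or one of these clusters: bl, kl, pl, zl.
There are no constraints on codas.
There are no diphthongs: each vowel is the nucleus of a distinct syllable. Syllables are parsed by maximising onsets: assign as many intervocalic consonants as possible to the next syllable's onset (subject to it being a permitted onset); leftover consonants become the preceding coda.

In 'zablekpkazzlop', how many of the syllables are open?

Vowels present: a, e, a, o; each is a nucleus, giving 4 syllables.
σ1/σ2 boundary: cluster /bl/ — /bl/ is itself a permitted onset, so the whole cluster goes right; preceding coda = ∅.
σ2/σ3 boundary: /kpk/; trying suffixes from longest down, /k/ is the first permitted one, so coda /kp/ | onset /k/.
σ3/σ4 boundary: /zzl/ splits as /z/ + /zl/ (/zl/ is the longest suffix that is a licit onset).
So the parse is za.blekp.kaz.zlop.
Classifying each syllable: /za/ (open), /blekp/ (closed), /kaz/ (closed), /zlop/ (closed).
Open syllables: 1.

1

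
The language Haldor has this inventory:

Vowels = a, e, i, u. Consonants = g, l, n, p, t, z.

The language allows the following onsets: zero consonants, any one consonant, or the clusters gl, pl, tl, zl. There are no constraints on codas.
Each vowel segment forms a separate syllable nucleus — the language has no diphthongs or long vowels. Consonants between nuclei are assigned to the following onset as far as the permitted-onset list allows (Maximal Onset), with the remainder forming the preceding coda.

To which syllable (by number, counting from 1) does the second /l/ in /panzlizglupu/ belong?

3

The vowels are a, i, u, u — 4 nuclei, so 4 syllables.
σ1/σ2 boundary: /nzl/; trying suffixes from longest down, /zl/ is the first permitted one, so coda /n/ | onset /zl/.
σ2/σ3 boundary: /zgl/ splits as /z/ + /gl/ (/gl/ is the longest suffix that is a licit onset).
σ3/σ4 boundary: just /p/ — single C goes to the following onset.
Result: pan.zliz.glu.pu.
The second /l/ is in the onset of syllable 3 (/glu/).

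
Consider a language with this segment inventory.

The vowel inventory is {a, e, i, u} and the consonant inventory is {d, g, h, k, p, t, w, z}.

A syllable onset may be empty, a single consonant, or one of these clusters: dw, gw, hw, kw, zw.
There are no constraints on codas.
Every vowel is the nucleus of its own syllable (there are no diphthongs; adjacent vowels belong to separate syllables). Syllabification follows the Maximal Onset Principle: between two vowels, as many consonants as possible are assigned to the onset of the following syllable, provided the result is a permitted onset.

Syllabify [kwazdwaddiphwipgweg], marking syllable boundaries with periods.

kwaz.dwad.dip.hwip.gweg

The vowels are a, a, i, i, e — 5 nuclei, so 5 syllables.
/a…a/ gap (V1→V2): cluster /zdw/ — the longest permitted-onset suffix is /dw/; onset = /dw/, preceding coda = /z/.
/a…i/ gap (V2→V3): /dd/; trying suffixes from longest down, /d/ is the first permitted one, so coda /d/ | onset /d/.
/i…i/ gap (V3→V4): /phw/; trying suffixes from longest down, /hw/ is the first permitted one, so coda /p/ | onset /hw/.
/i…e/ gap (V4→V5): /pgw/; trying suffixes from longest down, /gw/ is the first permitted one, so coda /p/ | onset /gw/.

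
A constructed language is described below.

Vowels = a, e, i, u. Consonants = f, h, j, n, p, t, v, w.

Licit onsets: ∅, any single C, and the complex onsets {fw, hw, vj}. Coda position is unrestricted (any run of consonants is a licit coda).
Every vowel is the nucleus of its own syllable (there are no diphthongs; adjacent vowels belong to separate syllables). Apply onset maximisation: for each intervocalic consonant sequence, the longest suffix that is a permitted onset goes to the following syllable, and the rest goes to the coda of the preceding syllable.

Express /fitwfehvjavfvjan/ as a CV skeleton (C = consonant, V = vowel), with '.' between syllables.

Vowels present: i, e, a, a; each is a nucleus, giving 4 syllables.
V1 /i/ – V2 /e/: cluster /twf/ — the longest permitted-onset suffix is /f/; onset = /f/, preceding coda = /tw/.
V2 /e/ – V3 /a/: /hvj/ splits as /h/ + /vj/ (/vj/ is the longest suffix that is a licit onset).
V3 /a/ – V4 /a/: /vfvj/ — longest licit onset from the right is /vj/, leaving /vf/ as coda.
Result: fitw.feh.vjavf.vjan.
Mapping each syllable to C/V: /fitw/ → CVCC, /feh/ → CVC, /vjavf/ → CCVCC, /vjan/ → CCVC.

CVCC.CVC.CCVCC.CCVC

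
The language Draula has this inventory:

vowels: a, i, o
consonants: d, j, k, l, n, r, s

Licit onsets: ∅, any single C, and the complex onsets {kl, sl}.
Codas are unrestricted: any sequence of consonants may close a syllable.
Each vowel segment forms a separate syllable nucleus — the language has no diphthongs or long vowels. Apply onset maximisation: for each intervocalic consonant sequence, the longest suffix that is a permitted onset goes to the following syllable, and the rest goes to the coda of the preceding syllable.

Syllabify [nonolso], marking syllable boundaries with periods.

Nuclei (vowels): o, o, o → 3 syllables.
V1 /o/ – V2 /o/: /n/ is a single consonant, so it becomes the next onset.
V2 /o/ – V3 /o/: /ls/; trying suffixes from longest down, /s/ is the first permitted one, so coda /l/ | onset /s/.

no.nol.so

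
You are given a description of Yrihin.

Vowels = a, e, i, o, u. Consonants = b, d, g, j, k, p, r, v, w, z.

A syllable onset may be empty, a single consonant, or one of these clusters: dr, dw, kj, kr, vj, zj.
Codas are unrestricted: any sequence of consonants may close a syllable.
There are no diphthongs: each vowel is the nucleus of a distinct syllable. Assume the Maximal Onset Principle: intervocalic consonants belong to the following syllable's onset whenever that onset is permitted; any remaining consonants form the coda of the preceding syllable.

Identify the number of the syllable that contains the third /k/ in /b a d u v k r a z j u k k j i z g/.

5

The vowels are a, u, a, u, i — 5 nuclei, so 5 syllables.
V1 /a/ – V2 /u/: /d/ → onset of the next syllable (single consonants are always licit onsets).
V2 /u/ – V3 /a/: /vkr/ — longest licit onset from the right is /kr/, leaving /v/ as coda.
V3 /a/ – V4 /u/: /zj/ — entire cluster is a permitted onset → onset /zj/, coda ∅.
V4 /u/ – V5 /i/: /kkj/; trying suffixes from longest down, /kj/ is the first permitted one, so coda /k/ | onset /kj/.
So the parse is ba.duv.kra.zjuk.kjizg.
The third /k/ is in the onset of syllable 5 (/kjizg/).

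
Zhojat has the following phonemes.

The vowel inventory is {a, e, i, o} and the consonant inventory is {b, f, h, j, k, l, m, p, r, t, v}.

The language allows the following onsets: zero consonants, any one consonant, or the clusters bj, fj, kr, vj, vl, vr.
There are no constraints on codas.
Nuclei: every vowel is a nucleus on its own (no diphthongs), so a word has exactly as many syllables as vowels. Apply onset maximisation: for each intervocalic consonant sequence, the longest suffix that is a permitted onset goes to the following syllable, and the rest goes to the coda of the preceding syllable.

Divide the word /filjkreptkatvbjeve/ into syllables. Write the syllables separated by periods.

filj.krept.katv.bje.ve

The vowels are i, e, a, e, e — 5 nuclei, so 5 syllables.
V1 /i/ – V2 /e/: /ljkr/ — longest licit onset from the right is /kr/, leaving /lj/ as coda.
V2 /e/ – V3 /a/: /ptk/ splits as /pt/ + /k/ (/k/ is the longest suffix that is a licit onset).
V3 /a/ – V4 /e/: /tvbj/ splits as /tv/ + /bj/ (/bj/ is the longest suffix that is a licit onset).
V4 /e/ – V5 /e/: /v/ → onset of the next syllable (single consonants are always licit onsets).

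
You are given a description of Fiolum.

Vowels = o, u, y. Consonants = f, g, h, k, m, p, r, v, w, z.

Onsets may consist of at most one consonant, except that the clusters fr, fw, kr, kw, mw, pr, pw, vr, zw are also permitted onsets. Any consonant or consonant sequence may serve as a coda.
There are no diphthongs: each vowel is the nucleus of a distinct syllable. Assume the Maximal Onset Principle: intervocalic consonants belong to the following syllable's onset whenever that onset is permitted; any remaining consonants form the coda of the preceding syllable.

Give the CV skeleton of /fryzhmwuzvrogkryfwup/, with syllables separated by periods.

CCVCC.CCVC.CCVC.CCV.CCVC

The vowels are y, u, o, y, u — 5 nuclei, so 5 syllables.
V1 /y/ – V2 /u/: /zhmw/ — longest licit onset from the right is /mw/, leaving /zh/ as coda.
V2 /u/ – V3 /o/: cluster /zvr/ — the longest permitted-onset suffix is /vr/; onset = /vr/, preceding coda = /z/.
V3 /o/ – V4 /y/: /gkr/ splits as /g/ + /kr/ (/kr/ is the longest suffix that is a licit onset).
V4 /y/ – V5 /u/: /fw/ is a licit onset in full, so it all attaches to the next syllable.
Result: fryzh.mwuz.vrog.kry.fwup.
Mapping each syllable to C/V: /fryzh/ → CCVCC, /mwuz/ → CCVC, /vrog/ → CCVC, /kry/ → CCV, /fwup/ → CCVC.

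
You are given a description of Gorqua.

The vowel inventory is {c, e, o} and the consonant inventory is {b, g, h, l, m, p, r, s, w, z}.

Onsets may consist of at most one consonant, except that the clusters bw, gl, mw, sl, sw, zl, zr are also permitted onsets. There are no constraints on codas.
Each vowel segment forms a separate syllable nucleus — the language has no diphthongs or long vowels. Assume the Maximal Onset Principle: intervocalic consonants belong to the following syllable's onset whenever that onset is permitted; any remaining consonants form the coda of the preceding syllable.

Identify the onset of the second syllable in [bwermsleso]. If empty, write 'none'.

The vowels are e, e, o — 3 nuclei, so 3 syllables.
V1 /e/ – V2 /e/: /rmsl/ splits as /rm/ + /sl/ (/sl/ is the longest suffix that is a licit onset).
V2 /e/ – V3 /o/: just /s/ — single C goes to the following onset.
Putting it together: bwerm.sle.so.
Syllable 2 is /sle/: onset /sl/, nucleus /e/, coda ∅.

sl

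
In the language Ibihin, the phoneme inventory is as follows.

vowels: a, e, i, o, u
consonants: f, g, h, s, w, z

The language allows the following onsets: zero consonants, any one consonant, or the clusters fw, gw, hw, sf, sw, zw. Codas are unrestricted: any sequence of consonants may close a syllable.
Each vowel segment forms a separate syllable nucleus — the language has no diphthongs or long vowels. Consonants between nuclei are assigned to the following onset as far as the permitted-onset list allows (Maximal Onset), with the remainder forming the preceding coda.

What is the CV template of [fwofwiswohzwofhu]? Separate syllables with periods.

The vowels are o, i, o, o, u — 5 nuclei, so 5 syllables.
V1 /o/ – V2 /i/: /fw/ is a licit onset in full, so it all attaches to the next syllable.
V2 /i/ – V3 /o/: /sw/ — entire cluster is a permitted onset → onset /sw/, coda ∅.
V3 /o/ – V4 /o/: /hzw/; trying suffixes from longest down, /zw/ is the first permitted one, so coda /h/ | onset /zw/.
V4 /o/ – V5 /u/: cluster /fh/ — the longest permitted-onset suffix is /h/; onset = /h/, preceding coda = /f/.
Syllabification: fwo.fwi.swoh.zwof.hu.
Mapping each syllable to C/V: /fwo/ → CCV, /fwi/ → CCV, /swoh/ → CCVC, /zwof/ → CCVC, /hu/ → CV.

CCV.CCV.CCVC.CCVC.CV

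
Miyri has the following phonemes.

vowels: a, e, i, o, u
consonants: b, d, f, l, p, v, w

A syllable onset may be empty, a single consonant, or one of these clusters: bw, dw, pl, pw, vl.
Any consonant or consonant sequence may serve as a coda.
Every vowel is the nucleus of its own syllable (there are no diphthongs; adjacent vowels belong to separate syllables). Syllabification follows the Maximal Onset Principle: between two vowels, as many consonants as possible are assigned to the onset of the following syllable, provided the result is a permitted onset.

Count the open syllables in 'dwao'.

2

The vowels are a, o — 2 nuclei, so 2 syllables.
/a…o/ gap (V1→V2): nothing intervenes; syllable break is V.V.
Result: dwa.o.
Classifying each syllable: /dwa/ (open), /o/ (open).
Open syllables: 2.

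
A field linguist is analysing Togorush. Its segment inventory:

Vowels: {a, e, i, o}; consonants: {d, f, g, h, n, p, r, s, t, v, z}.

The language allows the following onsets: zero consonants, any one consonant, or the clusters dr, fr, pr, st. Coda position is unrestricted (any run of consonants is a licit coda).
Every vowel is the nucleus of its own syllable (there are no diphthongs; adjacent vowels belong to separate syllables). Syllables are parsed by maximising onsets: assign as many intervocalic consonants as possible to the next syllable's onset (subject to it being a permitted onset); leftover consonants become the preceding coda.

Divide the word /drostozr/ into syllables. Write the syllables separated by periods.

dro.stozr

Nuclei (vowels): o, o → 2 syllables.
σ1/σ2 boundary: cluster /st/ — /st/ is itself a permitted onset, so the whole cluster goes right; preceding coda = ∅.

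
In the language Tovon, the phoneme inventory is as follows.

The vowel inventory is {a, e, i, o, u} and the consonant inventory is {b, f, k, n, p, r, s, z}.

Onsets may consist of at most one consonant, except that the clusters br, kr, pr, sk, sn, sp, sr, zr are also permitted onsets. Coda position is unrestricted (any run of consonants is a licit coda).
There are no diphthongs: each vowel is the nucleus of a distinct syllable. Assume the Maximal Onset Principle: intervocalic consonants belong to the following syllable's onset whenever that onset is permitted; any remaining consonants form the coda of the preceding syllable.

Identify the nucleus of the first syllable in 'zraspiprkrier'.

The vowels are a, i, i, e — 4 nuclei, so 4 syllables.
The first nucleus (vowel 1 from the left) is /a/.

a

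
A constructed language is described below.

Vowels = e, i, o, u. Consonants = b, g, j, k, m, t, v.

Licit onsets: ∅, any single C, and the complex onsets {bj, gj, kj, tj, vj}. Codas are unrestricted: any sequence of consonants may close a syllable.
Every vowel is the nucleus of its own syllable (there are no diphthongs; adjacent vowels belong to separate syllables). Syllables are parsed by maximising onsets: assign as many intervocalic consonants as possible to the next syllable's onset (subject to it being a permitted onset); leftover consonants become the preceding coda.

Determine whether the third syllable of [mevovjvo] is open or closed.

open

Vowels present: e, o, o; each is a nucleus, giving 3 syllables.
Between /e/ (V1) and /o/ (V2): just /v/ — single C goes to the following onset.
Between /o/ (V2) and /o/ (V3): cluster /vjv/ — the longest permitted-onset suffix is /v/; onset = /v/, preceding coda = /vj/.
Putting it together: me.vovj.vo.
Syllable 3 is /vo/; it ends in its nucleus with no coda, so it is open.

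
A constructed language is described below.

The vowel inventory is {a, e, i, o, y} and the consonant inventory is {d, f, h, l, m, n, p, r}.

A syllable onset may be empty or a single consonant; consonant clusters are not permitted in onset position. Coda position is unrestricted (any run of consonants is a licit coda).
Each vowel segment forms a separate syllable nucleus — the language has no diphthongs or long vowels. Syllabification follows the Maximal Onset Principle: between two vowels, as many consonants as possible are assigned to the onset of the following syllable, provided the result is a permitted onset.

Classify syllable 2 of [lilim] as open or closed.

closed

Nuclei (vowels): i, i → 2 syllables.
/i…i/ gap (V1→V2): just /l/ — single C goes to the following onset.
Result: li.lim.
Syllable 2 is /lim/ with coda /m/, so it is closed.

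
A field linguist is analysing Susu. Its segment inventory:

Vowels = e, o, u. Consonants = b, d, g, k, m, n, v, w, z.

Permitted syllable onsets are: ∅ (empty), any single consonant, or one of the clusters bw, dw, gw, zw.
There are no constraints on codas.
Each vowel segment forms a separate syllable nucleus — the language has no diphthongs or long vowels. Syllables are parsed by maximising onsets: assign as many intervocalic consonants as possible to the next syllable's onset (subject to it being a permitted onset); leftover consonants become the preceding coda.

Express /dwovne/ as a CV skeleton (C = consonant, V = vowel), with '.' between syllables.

Nuclei (vowels): o, e → 2 syllables.
V1 /o/ – V2 /e/: cluster /vn/ — the longest permitted-onset suffix is /n/; onset = /n/, preceding coda = /v/.
So the parse is dwov.ne.
Mapping each syllable to C/V: /dwov/ → CCVC, /ne/ → CV.

CCVC.CV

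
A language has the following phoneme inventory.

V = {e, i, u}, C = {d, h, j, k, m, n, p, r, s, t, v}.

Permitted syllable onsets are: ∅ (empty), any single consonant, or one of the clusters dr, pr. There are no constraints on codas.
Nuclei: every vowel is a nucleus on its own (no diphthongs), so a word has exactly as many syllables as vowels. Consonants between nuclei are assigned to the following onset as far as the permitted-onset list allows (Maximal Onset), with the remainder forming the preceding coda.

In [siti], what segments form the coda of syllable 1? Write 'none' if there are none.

none

Vowels present: i, i; each is a nucleus, giving 2 syllables.
V1 /i/ – V2 /i/: /t/ → onset of the next syllable (single consonants are always licit onsets).
So the parse is si.ti.
Syllable 1 is /si/: onset /s/, nucleus /i/, coda ∅.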